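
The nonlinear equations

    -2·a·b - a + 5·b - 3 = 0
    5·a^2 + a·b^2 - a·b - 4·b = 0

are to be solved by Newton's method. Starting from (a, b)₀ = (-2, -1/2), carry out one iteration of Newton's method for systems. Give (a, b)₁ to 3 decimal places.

At (-2, -1/2): F = (-5.500, 20.500).
Jacobian J = [[-2·b - 1, -2·a + 5], [10·a + b^2 - b, 2·a·b - a - 4]].
At the point, J = [[0.000, 9.000], [-19.250, 0.000]] (det J = 173.250).
Solving J·Δ = −F gives Δ = (1.065, 0.611).
Then the next iterate is (a, b)₁ = (-0.935, 0.111).

(-0.935, 0.111)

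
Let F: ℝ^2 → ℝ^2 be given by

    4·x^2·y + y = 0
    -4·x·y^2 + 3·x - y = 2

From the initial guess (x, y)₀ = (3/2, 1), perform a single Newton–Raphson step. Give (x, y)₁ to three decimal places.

(0.918, 0.699)

At (3/2, 1): F = (10.000, -4.500).
Jacobian J = [[8·x·y, 4·x^2 + 1], [-4·y^2 + 3, -8·x·y - 1]].
At the point, J = [[12.000, 10.000], [-1.000, -13.000]] (det J = -146.000).
Solving J·Δ = −F gives Δ = (-0.582, -0.301).
Then the next iterate is (x, y)₁ = (0.918, 0.699).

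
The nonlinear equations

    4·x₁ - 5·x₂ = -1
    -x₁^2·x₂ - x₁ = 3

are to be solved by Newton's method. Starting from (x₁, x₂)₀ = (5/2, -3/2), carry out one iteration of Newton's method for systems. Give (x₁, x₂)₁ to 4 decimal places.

At (5/2, -3/2): F = (18.5000, 3.8750).
Jacobian J = [[4, -5], [-2·x₁·x₂ - 1, -x₁^2]].
At the point, J = [[4.0000, -5.0000], [6.5000, -6.2500]] (det J = 7.5000).
Solving J·Δ = −F gives Δ = (12.8333, 13.9667).
Then the next iterate is (x₁, x₂)₁ = (15.3333, 12.4667).

(15.3333, 12.4667)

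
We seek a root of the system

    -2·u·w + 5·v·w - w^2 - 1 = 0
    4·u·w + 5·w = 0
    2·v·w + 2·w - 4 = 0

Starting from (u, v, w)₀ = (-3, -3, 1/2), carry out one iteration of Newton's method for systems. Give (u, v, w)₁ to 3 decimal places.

At (-3, -3, 1/2): F = (-5.750, -3.500, -6.000).
Jacobian J = [[-2·w, 5·w, -2·u + 5·v - 2·w], [4·w, 0, 4·u + 5], [0, 2·w, 2·v + 2]].
At the point, J = [[-1.000, 2.500, -10.000], [2.000, 0.000, -7.000], [0.000, 1.000, -4.000]] (det J = -7.000).
Solving J·Δ = −F gives Δ = (9.250, 14.571, 2.143).
Then the next iterate is (u, v, w)₁ = (6.250, 11.571, 2.643).

(6.250, 11.571, 2.643)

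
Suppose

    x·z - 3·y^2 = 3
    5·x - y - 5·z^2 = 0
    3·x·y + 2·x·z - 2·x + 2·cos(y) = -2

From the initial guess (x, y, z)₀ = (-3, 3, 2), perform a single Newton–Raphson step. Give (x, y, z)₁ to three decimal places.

At (-3, 3, 2): F = (-36.000, -38.000, -32.97998).
Jacobian J = [[z, -6·y, x], [5, -1, -10·z], [3·y + 2·z - 2, 3·x - 2·sin(y), 2·x]].
At the point, J = [[2.000, -18.000, -3.000], [5.000, -1.000, -20.000], [11.000, -9.28224, -6.000]] (det J = 3166.94400).
Solving J·Δ = −F gives Δ = (0.714, -1.647, -1.639).
Then the next iterate is (x, y, z)₁ = (-2.286, 1.353, 0.361).

(-2.286, 1.353, 0.361)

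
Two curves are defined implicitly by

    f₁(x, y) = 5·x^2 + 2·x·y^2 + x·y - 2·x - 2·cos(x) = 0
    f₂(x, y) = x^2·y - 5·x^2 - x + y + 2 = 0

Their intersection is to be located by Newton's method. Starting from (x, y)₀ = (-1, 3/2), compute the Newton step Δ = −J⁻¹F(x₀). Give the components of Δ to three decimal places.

At (-1, 3/2): F = (-0.08060, 1.000).
Jacobian J = [[10·x + 2·y^2 + y + 2·sin(x) - 2, 4·x·y + x], [2·x·y - 10·x - 1, x^2 + 1]].
At the point, J = [[-7.68294, -7.000], [6.000, 2.000]] (det J = 26.63412).
Solving J·Δ = −F gives Δ = (-0.257, 0.270).

(-0.257, 0.270)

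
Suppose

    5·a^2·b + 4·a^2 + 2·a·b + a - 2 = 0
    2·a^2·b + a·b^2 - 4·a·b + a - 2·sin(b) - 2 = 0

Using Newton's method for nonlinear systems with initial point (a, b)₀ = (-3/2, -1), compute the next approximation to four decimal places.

(-0.4235, -0.9276)

At (-3/2, -1): F = (-2.7500, -13.817058).
Jacobian J = [[10·a·b + 8·a + 2·b + 1, 5·a^2 + 2·a], [4·a·b + b^2 - 4·b + 1, 2·a^2 + 2·a·b - 4·a - 2·cos(b)]].
At the point, J = [[2.0000, 8.2500], [12.0000, 12.419395]] (det J = -74.161209).
Solving J·Δ = −F gives Δ = (1.0765, 0.0724).
Then the next iterate is (a, b)₁ = (-0.4235, -0.9276).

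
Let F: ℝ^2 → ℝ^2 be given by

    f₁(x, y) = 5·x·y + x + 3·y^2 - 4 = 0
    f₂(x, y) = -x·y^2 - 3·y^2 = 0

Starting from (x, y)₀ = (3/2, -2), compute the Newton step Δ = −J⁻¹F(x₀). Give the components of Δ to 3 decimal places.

At (3/2, -2): F = (-5.500, -18.000).
Jacobian J = [[5·y + 1, 5·x + 6·y], [-y^2, -2·x·y - 6·y]].
At the point, J = [[-9.000, -4.500], [-4.000, 18.000]] (det J = -180.000).
Solving J·Δ = −F gives Δ = (-1.000, 0.778).

(-1.000, 0.778)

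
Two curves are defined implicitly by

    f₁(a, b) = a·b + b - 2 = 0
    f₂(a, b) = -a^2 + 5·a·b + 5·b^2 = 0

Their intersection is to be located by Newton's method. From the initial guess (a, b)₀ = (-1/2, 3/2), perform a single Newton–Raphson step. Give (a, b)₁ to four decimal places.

At (-1/2, 3/2): F = (-1.2500, 7.2500).
Jacobian J = [[b, a + 1], [-2·a + 5·b, 5·a + 10·b]].
At the point, J = [[1.5000, 0.5000], [8.5000, 12.5000]] (det J = 14.5000).
Solving J·Δ = −F gives Δ = (1.3276, -1.4828).
Then the next iterate is (a, b)₁ = (0.8276, 0.0172).

(0.8276, 0.0172)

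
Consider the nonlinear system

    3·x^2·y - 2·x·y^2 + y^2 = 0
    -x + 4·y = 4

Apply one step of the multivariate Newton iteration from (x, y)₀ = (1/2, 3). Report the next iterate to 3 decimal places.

At (1/2, 3): F = (2.250, 7.500).
Jacobian J = [[6·x·y - 2·y^2, 3·x^2 - 4·x·y + 2·y], [-1, 4]].
At the point, J = [[-9.000, 0.750], [-1.000, 4.000]] (det J = -35.250).
Solving J·Δ = −F gives Δ = (0.096, -1.851).
Then the next iterate is (x, y)₁ = (0.596, 1.149).

(0.596, 1.149)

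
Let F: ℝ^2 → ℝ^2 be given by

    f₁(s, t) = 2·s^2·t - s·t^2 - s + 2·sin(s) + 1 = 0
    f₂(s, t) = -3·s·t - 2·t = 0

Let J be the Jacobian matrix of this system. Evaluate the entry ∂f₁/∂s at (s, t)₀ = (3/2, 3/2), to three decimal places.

5.891

∂f₁/∂s = 4·s·t - t^2 + 2·cos(s) - 1.
At (3/2, 3/2) this is 5.891.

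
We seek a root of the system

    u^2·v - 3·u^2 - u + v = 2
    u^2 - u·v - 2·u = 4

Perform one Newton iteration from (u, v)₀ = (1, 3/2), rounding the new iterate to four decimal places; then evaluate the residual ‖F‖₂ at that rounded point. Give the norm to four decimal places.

10.0048

At (1, 3/2): F = (-3.0000, -6.5000).
Jacobian J = [[2·u·v - 6·u - 1, u^2 + 1], [2·u - v - 2, -u]].
At the point, J = [[-4.0000, 2.0000], [-1.5000, -1.0000]] (det J = 7.0000).
Solving J·Δ = −F gives Δ = (-2.2857, -3.0714).
Then the next iterate is (u, v)₁ = (-1.2857, -1.5714).
Re-evaluating at (-1.2857, -1.5714): F = (-9.842336, -1.795924), so ‖F‖₂ = 10.0048.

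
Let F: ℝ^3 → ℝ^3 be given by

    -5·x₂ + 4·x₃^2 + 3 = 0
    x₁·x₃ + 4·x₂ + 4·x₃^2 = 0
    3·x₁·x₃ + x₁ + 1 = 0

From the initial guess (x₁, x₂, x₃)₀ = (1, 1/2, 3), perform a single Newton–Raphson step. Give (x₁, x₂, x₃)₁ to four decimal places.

At (1, 1/2, 3): F = (36.5000, 41.0000, 11.0000).
Jacobian J = [[0, -5, 8·x₃], [x₃, 4, x₁ + 8·x₃], [3·x₃ + 1, 0, 3·x₁]].
At the point, J = [[0.0000, -5.0000, 24.0000], [3.0000, 4.0000, 25.0000], [10.0000, 0.0000, 3.0000]] (det J = -2165.0000).
Solving J·Δ = −F gives Δ = (-0.6365, -0.1162, -1.5450).
Then the next iterate is (x₁, x₂, x₃)₁ = (0.3635, 0.3838, 1.4550).

(0.3635, 0.3838, 1.4550)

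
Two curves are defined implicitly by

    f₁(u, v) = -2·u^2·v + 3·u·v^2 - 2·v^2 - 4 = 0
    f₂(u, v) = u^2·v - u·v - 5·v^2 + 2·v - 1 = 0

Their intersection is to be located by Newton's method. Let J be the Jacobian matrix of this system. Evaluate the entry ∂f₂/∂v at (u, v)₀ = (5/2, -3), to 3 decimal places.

∂f₂/∂v = u^2 - u - 10·v + 2.
At (5/2, -3) this is 35.750.

35.750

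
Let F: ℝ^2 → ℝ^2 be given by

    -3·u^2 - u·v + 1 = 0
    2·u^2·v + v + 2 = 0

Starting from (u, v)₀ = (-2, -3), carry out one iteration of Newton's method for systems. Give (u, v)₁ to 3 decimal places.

At (-2, -3): F = (-17.000, -25.000).
Jacobian J = [[-6·u - v, -u], [4·u·v, 2·u^2 + 1]].
At the point, J = [[15.000, 2.000], [24.000, 9.000]] (det J = 87.000).
Solving J·Δ = −F gives Δ = (1.184, -0.379).
Then the next iterate is (u, v)₁ = (-0.816, -3.379).

(-0.816, -3.379)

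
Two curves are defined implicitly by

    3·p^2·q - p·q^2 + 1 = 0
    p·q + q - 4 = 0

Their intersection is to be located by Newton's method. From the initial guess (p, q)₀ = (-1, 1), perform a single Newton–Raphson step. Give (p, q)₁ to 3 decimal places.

(3.000, 5.600)

At (-1, 1): F = (5.000, -4.000).
Jacobian J = [[6·p·q - q^2, 3·p^2 - 2·p·q], [q, p + 1]].
At the point, J = [[-7.000, 5.000], [1.000, 0.000]] (det J = -5.000).
Solving J·Δ = −F gives Δ = (4.000, 4.600).
Then the next iterate is (p, q)₁ = (3.000, 5.600).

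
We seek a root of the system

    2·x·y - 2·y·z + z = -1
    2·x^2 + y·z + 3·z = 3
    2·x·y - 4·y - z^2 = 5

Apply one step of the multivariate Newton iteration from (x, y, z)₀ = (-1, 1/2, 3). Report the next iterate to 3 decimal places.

(-1.120, 0.485, 0.162)

At (-1, 1/2, 3): F = (0.000, 9.500, -17.000).
Jacobian J = [[2·y, 2·x - 2·z, -2·y + 1], [4·x, z, y + 3], [2·y, 2·x - 4, -2·z]].
At the point, J = [[1.000, -8.000, 0.000], [-4.000, 3.000, 3.500], [1.000, -6.000, -6.000]] (det J = 167.000).
Solving J·Δ = −F gives Δ = (-0.120, -0.015, -2.838).
Then the next iterate is (x, y, z)₁ = (-1.120, 0.485, 0.162).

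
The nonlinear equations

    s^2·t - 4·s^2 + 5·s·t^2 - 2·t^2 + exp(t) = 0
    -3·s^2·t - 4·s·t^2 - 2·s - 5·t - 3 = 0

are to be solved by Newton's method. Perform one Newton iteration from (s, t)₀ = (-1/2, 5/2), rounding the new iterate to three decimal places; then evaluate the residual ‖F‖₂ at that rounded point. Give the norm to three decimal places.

590.219

At (-1/2, 5/2): F = (-16.31751, -3.875).
Jacobian J = [[2·s·t - 8·s + 5·t^2, s^2 + 10·s·t - 4·t + exp(t)], [-6·s·t - 4·t^2 - 2, -3·s^2 - 8·s·t - 5]].
At the point, J = [[32.750, -10.06751], [-19.500, 4.250]] (det J = -57.12887).
Solving J·Δ = −F gives Δ = (-1.897, -7.791).
Then the next iterate is (s, t)₁ = (-2.397, -5.291).
Re-evaluating at (-2.397, -5.291): F = (-444.88303, 387.86205), so ‖F‖₂ = 590.219.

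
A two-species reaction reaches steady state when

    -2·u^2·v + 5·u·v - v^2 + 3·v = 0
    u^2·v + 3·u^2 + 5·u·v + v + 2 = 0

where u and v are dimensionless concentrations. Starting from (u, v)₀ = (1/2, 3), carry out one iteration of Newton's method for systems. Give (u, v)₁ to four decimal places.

(-0.1667, 3.0000)

At (1/2, 3): F = (6.0000, 14.0000).
Jacobian J = [[-4·u·v + 5·v, -2·u^2 + 5·u - 2·v + 3], [2·u·v + 6·u + 5·v, u^2 + 5·u + 1]].
At the point, J = [[9.0000, -1.0000], [21.0000, 3.7500]] (det J = 54.7500).
Solving J·Δ = −F gives Δ = (-0.6667, 0.0000).
Then the next iterate is (u, v)₁ = (-0.1667, 3.0000).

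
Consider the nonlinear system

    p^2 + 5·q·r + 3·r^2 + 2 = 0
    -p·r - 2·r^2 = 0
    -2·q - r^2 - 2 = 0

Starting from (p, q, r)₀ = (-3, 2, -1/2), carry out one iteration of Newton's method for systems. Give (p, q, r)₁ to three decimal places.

At (-3, 2, -1/2): F = (6.750, -2.000, -6.250).
Jacobian J = [[2·p, 5·r, 5·q + 6·r], [-r, 0, -p - 4·r], [0, -2, -2·r]].
At the point, J = [[-6.000, -2.500, 7.000], [0.500, 0.000, 5.000], [0.000, -2.000, 1.000]] (det J = -65.750).
Solving J·Δ = −F gives Δ = (2.565, -3.053, 0.144).
Then the next iterate is (p, q, r)₁ = (-0.435, -1.053, -0.356).

(-0.435, -1.053, -0.356)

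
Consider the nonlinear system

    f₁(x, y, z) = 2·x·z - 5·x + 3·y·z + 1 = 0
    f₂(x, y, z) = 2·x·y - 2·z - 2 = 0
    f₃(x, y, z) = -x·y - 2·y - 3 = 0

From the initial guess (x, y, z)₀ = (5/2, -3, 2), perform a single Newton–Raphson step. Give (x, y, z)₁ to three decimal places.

(0.920, -1.720, -0.560)

At (5/2, -3, 2): F = (-19.500, -21.000, 10.500).
Jacobian J = [[2·z - 5, 3·z, 2·x + 3·y], [2·y, 2·x, -2], [-y, -x - 2, 0]].
At the point, J = [[-1.000, 6.000, -4.000], [-6.000, 5.000, -2.000], [3.000, -4.500, 0.000]] (det J = -75.000).
Solving J·Δ = −F gives Δ = (-1.580, 1.280, -2.560).
Then the next iterate is (x, y, z)₁ = (0.920, -1.720, -0.560).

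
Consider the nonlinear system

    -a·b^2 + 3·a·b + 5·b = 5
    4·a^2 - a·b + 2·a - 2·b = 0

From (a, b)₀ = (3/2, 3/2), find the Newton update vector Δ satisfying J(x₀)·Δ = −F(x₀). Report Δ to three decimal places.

At (3/2, 3/2): F = (5.875, 6.750).
Jacobian J = [[-b^2 + 3·b, -2·a·b + 3·a + 5], [8·a - b + 2, -a - 2]].
At the point, J = [[2.250, 5.000], [12.500, -3.500]] (det J = -70.375).
Solving J·Δ = −F gives Δ = (-0.772, -0.828).

(-0.772, -0.828)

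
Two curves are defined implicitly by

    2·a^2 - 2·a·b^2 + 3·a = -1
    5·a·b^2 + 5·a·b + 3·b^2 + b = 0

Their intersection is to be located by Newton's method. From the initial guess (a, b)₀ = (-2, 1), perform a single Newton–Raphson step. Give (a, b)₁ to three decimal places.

(-1.593, 0.481)

At (-2, 1): F = (7.000, -16.000).
Jacobian J = [[4·a - 2·b^2 + 3, -4·a·b], [5·b^2 + 5·b, 10·a·b + 5·a + 6·b + 1]].
At the point, J = [[-7.000, 8.000], [10.000, -23.000]] (det J = 81.000).
Solving J·Δ = −F gives Δ = (0.407, -0.519).
Then the next iterate is (a, b)₁ = (-1.593, 0.481).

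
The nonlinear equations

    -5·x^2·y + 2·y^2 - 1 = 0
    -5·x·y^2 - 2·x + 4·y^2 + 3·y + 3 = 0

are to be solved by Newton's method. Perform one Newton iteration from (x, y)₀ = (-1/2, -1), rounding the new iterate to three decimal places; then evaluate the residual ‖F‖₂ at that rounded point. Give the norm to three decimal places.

At (-1/2, -1): F = (2.250, 7.500).
Jacobian J = [[-10·x·y, -5·x^2 + 4·y], [-5·y^2 - 2, -10·x·y + 8·y + 3]].
At the point, J = [[-5.000, -5.250], [-7.000, -10.000]] (det J = 13.250).
Solving J·Δ = −F gives Δ = (-1.274, 1.642).
Then the next iterate is (x, y)₁ = (-1.774, 0.642).
Re-evaluating at (-1.774, 0.642): F = (-10.27779, 13.77855), so ‖F‖₂ = 17.190.

17.190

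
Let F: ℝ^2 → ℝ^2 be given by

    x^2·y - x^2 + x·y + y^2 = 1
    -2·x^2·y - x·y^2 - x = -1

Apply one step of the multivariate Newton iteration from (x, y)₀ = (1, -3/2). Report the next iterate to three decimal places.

At (1, -3/2): F = (-2.750, 0.750).
Jacobian J = [[2·x·y - 2·x + y, x^2 + x + 2·y], [-4·x·y - y^2 - 1, -2·x^2 - 2·x·y]].
At the point, J = [[-6.500, -1.000], [2.750, 1.000]] (det J = -3.750).
Solving J·Δ = −F gives Δ = (-0.533, 0.717).
Then the next iterate is (x, y)₁ = (0.467, -0.783).

(0.467, -0.783)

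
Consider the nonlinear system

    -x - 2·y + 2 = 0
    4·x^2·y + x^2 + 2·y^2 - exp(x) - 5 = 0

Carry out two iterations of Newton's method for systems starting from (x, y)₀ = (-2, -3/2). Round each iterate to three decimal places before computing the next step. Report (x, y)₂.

(-1.783, 1.892)

At (-2, -3/2): F = (7.000, -20.63534).
Jacobian J = [[-1, -2], [8·x·y + 2·x - exp(x), 4·x^2 + 4·y]].
At the point, J = [[-1.000, -2.000], [19.86466, 10.000]] (det J = 29.72933).
Solving J·Δ = −F gives Δ = (-0.966, 3.983).
Then the next iterate is (x, y)₁ = (-2.966, 2.483).
Round to (-2.966, 2.483) and repeat: F = (0.000, 103.44958), J = [[-1.000, -2.000], [-64.90013, 45.12062]].
Δ = (1.183, -0.591), so (x, y)₂ = (-1.783, 1.892).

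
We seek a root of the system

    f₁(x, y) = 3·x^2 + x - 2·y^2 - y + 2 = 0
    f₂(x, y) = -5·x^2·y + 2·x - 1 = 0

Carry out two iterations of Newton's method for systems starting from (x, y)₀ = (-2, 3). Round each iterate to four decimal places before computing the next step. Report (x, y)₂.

(-0.8289, 1.0703)

At (-2, 3): F = (-9.0000, -65.0000).
Jacobian J = [[6·x + 1, -4·y - 1], [-10·x·y + 2, -5·x^2]].
At the point, J = [[-11.0000, -13.0000], [62.0000, -20.0000]] (det J = 1026.0000).
Solving J·Δ = −F gives Δ = (0.6481, -1.2407).
Then the next iterate is (x, y)₁ = (-1.3519, 1.7593).
Round to (-1.3519, 1.7593) and repeat: F = (-1.818572, -19.780579), J = [[-7.1114, -8.0372], [25.783977, -9.138168]].
Δ = (0.5230, -0.6890), so (x, y)₂ = (-0.8289, 1.0703).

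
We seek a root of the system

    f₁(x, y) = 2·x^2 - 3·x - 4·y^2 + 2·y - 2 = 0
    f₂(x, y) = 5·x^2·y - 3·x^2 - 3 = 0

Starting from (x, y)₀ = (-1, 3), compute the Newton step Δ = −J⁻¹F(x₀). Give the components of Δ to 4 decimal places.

At (-1, 3): F = (-27.0000, 9.0000).
Jacobian J = [[4·x - 3, -8·y + 2], [10·x·y - 6·x, 5·x^2]].
At the point, J = [[-7.0000, -22.0000], [-24.0000, 5.0000]] (det J = -563.0000).
Solving J·Δ = −F gives Δ = (0.1119, -1.2629).

(0.1119, -1.2629)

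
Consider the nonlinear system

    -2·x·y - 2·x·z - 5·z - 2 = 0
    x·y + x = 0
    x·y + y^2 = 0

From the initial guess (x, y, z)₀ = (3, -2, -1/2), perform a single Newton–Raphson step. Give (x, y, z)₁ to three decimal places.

At (3, -2, -1/2): F = (15.500, -3.000, -2.000).
Jacobian J = [[-2·y - 2·z, -2·x, -2·x - 5], [y + 1, x, 0], [y, x + 2·y, 0]].
At the point, J = [[5.000, -6.000, -11.000], [-1.000, 3.000, 0.000], [-2.000, -1.000, 0.000]] (det J = -77.000).
Solving J·Δ = −F gives Δ = (-1.286, 0.571, 0.513).
Then the next iterate is (x, y, z)₁ = (1.714, -1.429, 0.013).

(1.714, -1.429, 0.013)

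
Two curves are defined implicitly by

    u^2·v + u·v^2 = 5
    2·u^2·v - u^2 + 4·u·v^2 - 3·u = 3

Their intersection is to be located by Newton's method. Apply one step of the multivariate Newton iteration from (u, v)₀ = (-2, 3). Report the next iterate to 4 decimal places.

(-2.2143, 1.7054)

At (-2, 3): F = (-11.0000, -49.0000).
Jacobian J = [[2·u·v + v^2, u^2 + 2·u·v], [4·u·v - 2·u + 4·v^2 - 3, 2·u^2 + 8·u·v]].
At the point, J = [[-3.0000, -8.0000], [13.0000, -40.0000]] (det J = 224.0000).
Solving J·Δ = −F gives Δ = (-0.2143, -1.2946).
Then the next iterate is (u, v)₁ = (-2.2143, 1.7054).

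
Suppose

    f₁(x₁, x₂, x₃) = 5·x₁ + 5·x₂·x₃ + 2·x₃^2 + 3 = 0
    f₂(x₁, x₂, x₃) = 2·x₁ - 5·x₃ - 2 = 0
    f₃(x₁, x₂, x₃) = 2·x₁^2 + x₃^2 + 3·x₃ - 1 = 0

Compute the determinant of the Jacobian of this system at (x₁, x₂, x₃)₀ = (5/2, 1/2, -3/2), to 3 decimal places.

375.000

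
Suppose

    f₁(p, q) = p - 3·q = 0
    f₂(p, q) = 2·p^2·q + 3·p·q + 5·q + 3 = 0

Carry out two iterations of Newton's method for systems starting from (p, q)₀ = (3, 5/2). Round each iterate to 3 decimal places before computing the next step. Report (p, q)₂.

(1.078, 0.359)

At (3, 5/2): F = (-4.500, 83.000).
Jacobian J = [[1, -3], [4·p·q + 3·q, 2·p^2 + 3·p + 5]].
At the point, J = [[1.000, -3.000], [37.500, 32.000]] (det J = 144.500).
Solving J·Δ = −F gives Δ = (-0.727, -1.742).
Then the next iterate is (p, q)₁ = (2.273, 0.758).
Round to (2.273, 0.758) and repeat: F = (-0.001, 19.79126), J = [[1.000, -3.000], [9.16574, 22.15206]].
Δ = (-1.195, -0.399), so (p, q)₂ = (1.078, 0.359).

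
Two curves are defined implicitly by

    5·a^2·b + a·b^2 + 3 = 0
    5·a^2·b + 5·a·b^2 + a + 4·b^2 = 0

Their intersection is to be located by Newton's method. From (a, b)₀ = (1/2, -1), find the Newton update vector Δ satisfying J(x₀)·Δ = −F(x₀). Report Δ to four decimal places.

(0.5963, 0.5401)

At (1/2, -1): F = (2.2500, 5.7500).
Jacobian J = [[10·a·b + b^2, 5·a^2 + 2·a·b], [10·a·b + 5·b^2 + 1, 5·a^2 + 10·a·b + 8·b]].
At the point, J = [[-4.0000, 0.2500], [1.0000, -11.7500]] (det J = 46.7500).
Solving J·Δ = −F gives Δ = (0.5963, 0.5401).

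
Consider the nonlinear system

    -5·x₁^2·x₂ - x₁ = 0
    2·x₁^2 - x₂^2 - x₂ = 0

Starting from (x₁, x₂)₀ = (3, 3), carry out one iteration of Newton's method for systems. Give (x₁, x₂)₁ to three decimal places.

(1.950, 2.057)

At (3, 3): F = (-138.000, 6.000).
Jacobian J = [[-10·x₁·x₂ - 1, -5·x₁^2], [4·x₁, -2·x₂ - 1]].
At the point, J = [[-91.000, -45.000], [12.000, -7.000]] (det J = 1177.000).
Solving J·Δ = −F gives Δ = (-1.050, -0.943).
Then the next iterate is (x₁, x₂)₁ = (1.950, 2.057).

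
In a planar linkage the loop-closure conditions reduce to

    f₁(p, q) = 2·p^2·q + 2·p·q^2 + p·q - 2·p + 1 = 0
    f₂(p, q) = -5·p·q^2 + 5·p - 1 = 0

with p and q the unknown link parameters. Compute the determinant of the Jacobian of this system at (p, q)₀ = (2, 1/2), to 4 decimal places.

-82.5000

J = [[4·p·q + 2·q^2 + q - 2, 2·p^2 + 4·p·q + p], [-5·q^2 + 5, -10·p·q]].
At the point, J = [[3.0000, 14.0000], [3.7500, -10.0000]].
det J = -82.5000.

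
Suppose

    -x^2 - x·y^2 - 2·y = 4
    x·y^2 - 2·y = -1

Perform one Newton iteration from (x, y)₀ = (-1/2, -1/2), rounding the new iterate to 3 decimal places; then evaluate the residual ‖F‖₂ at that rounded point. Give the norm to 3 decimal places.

At (-1/2, -1/2): F = (-3.125, 1.875).
Jacobian J = [[-2·x - y^2, -2·x·y - 2], [y^2, 2·x·y - 2]].
At the point, J = [[0.750, -2.500], [0.250, -1.500]] (det J = -0.500).
Solving J·Δ = −F gives Δ = (18.750, 4.375).
Then the next iterate is (x, y)₁ = (18.250, 3.875).
Re-evaluating at (18.250, 3.875): F = (-618.84766, 267.28516), so ‖F‖₂ = 674.102.

674.102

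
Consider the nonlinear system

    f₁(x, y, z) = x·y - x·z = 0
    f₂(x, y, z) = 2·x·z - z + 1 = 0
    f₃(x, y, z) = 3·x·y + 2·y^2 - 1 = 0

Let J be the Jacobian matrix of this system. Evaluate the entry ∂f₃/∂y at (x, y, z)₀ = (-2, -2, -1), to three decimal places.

∂f₃/∂y = 3·x + 4·y.
At (-2, -2, -1) this is -14.000.

-14.000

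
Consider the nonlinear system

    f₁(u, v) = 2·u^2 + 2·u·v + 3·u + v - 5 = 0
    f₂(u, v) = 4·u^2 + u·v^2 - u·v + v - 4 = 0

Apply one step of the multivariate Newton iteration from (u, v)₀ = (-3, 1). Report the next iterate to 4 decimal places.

(-1.4245, -1.4057)

At (-3, 1): F = (-1.0000, 33.0000).
Jacobian J = [[4·u + 2·v + 3, 2·u + 1], [8·u + v^2 - v, 2·u·v - u + 1]].
At the point, J = [[-7.0000, -5.0000], [-24.0000, -2.0000]] (det J = -106.0000).
Solving J·Δ = −F gives Δ = (1.5755, -2.4057).
Then the next iterate is (u, v)₁ = (-1.4245, -1.4057).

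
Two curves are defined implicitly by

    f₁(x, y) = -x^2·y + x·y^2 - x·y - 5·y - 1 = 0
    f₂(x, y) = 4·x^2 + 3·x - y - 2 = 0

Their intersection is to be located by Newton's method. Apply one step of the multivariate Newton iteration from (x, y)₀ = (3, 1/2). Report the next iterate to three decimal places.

(1.416, 0.243)

At (3, 1/2): F = (-8.750, 42.500).
Jacobian J = [[-2·x·y + y^2 - y, -x^2 + 2·x·y - x - 5], [8·x + 3, -1]].
At the point, J = [[-3.250, -14.000], [27.000, -1.000]] (det J = 381.250).
Solving J·Δ = −F gives Δ = (-1.584, -0.257).
Then the next iterate is (x, y)₁ = (1.416, 0.243).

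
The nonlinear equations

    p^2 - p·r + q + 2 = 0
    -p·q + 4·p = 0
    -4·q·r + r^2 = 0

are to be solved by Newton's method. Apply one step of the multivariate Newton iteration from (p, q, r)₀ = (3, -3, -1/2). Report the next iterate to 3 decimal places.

(1.145, -0.329, -0.463)

At (3, -3, -1/2): F = (9.500, 21.000, -5.750).
Jacobian J = [[2·p - r, 1, -p], [-q + 4, -p, 0], [0, -4·r, -4·q + 2·r]].
At the point, J = [[6.500, 1.000, -3.000], [7.000, -3.000, 0.000], [0.000, 2.000, 11.000]] (det J = -333.500).
Solving J·Δ = −F gives Δ = (-1.855, 2.671, 0.037).
Then the next iterate is (p, q, r)₁ = (1.145, -0.329, -0.463).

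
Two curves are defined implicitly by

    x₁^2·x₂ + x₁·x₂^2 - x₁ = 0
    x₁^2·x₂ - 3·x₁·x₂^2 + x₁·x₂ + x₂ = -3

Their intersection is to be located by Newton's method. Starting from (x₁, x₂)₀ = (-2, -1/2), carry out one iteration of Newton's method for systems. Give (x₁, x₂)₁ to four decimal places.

(-4.0000, 0.0000)

At (-2, -1/2): F = (-0.5000, 3.0000).
Jacobian J = [[2·x₁·x₂ + x₂^2 - 1, x₁^2 + 2·x₁·x₂], [2·x₁·x₂ - 3·x₂^2 + x₂, x₁^2 - 6·x₁·x₂ + x₁ + 1]].
At the point, J = [[1.2500, 6.0000], [0.7500, -3.0000]] (det J = -8.2500).
Solving J·Δ = −F gives Δ = (-2.0000, 0.5000).
Then the next iterate is (x₁, x₂)₁ = (-4.0000, 0.0000).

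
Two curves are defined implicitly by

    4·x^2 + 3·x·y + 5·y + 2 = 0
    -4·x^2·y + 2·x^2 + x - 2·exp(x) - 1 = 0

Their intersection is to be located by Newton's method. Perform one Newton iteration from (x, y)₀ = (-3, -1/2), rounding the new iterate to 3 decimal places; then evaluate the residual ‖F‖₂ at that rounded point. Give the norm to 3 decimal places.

11.270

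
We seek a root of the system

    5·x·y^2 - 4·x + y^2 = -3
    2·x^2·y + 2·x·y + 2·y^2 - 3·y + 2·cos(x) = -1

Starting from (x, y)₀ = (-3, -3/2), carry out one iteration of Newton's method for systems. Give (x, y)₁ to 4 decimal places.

At (-3, -3/2): F = (-16.5000, -9.979985).
Jacobian J = [[5·y^2 - 4, 10·x·y + 2·y], [4·x·y + 2·y - 2·sin(x), 2·x^2 + 2·x + 4·y - 3]].
At the point, J = [[7.2500, 42.0000], [15.282240, 3.0000]] (det J = -620.104081).
Solving J·Δ = −F gives Δ = (0.5961, 0.2900).
Then the next iterate is (x, y)₁ = (-2.4039, -1.2100).

(-2.4039, -1.2100)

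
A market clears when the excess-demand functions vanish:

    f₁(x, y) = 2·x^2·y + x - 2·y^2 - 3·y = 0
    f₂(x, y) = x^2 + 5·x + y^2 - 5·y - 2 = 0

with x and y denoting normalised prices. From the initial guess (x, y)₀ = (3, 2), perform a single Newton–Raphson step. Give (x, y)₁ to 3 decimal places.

At (3, 2): F = (25.000, 16.000).
Jacobian J = [[4·x·y + 1, 2·x^2 - 4·y - 3], [2·x + 5, 2·y - 5]].
At the point, J = [[25.000, 7.000], [11.000, -1.000]] (det J = -102.000).
Solving J·Δ = −F gives Δ = (-1.343, 1.225).
Then the next iterate is (x, y)₁ = (1.657, 3.225).

(1.657, 3.225)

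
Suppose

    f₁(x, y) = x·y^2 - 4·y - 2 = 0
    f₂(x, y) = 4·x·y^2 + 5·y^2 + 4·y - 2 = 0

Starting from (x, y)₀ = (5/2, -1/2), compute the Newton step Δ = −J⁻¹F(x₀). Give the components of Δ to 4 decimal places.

(2.2667, 0.1833)

At (5/2, -1/2): F = (0.6250, -0.2500).
Jacobian J = [[y^2, 2·x·y - 4], [4·y^2, 8·x·y + 10·y + 4]].
At the point, J = [[0.2500, -6.5000], [1.0000, -11.0000]] (det J = 3.7500).
Solving J·Δ = −F gives Δ = (2.2667, 0.1833).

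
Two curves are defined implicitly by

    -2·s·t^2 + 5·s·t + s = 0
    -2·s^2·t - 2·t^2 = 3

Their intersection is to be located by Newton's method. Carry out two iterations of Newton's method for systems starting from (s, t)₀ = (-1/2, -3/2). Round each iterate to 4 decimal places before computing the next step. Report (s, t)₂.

(-3.8649, 0.5275)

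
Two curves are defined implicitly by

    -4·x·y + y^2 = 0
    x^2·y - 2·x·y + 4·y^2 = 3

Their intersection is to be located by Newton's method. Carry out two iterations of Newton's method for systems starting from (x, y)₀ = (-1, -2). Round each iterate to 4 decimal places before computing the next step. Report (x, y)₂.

(-0.2746, -0.9454)

At (-1, -2): F = (-4.0000, 7.0000).
Jacobian J = [[-4·y, -4·x + 2·y], [2·x·y - 2·y, x^2 - 2·x + 8·y]].
At the point, J = [[8.0000, 0.0000], [8.0000, -13.0000]] (det J = -104.0000).
Solving J·Δ = −F gives Δ = (0.5000, 0.8462).
Then the next iterate is (x, y)₁ = (-0.5000, -1.1538).
Round to (-0.5000, -1.1538) and repeat: F = (-0.976346, 0.882768), J = [[4.6152, -0.3076], [3.4614, -7.9804]].
Δ = (0.2254, 0.2084), so (x, y)₂ = (-0.2746, -0.9454).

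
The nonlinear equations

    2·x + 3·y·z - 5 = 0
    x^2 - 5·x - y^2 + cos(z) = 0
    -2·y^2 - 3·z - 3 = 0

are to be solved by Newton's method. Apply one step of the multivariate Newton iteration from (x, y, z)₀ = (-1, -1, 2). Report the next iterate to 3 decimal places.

At (-1, -1, 2): F = (-13.000, 4.58385, -11.000).
Jacobian J = [[2, 3·z, 3·y], [2·x - 5, -2·y, -sin(z)], [0, -4·y, -3]].
At the point, J = [[2.000, 6.000, -3.000], [-7.000, 2.000, -0.90930], [0.000, 4.000, -3.000]] (det J = -46.72562).
Solving J·Δ = −F gives Δ = (1.118, -0.118, -3.824).
Then the next iterate is (x, y, z)₁ = (0.118, -1.118, -1.824).

(0.118, -1.118, -1.824)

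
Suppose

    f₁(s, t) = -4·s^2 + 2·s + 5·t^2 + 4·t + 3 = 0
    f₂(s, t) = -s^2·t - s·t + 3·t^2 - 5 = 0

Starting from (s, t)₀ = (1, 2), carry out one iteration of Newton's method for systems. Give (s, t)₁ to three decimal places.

At (1, 2): F = (29.000, 3.000).
Jacobian J = [[-8·s + 2, 10·t + 4], [-2·s·t - t, -s^2 - s + 6·t]].
At the point, J = [[-6.000, 24.000], [-6.000, 10.000]] (det J = 84.000).
Solving J·Δ = −F gives Δ = (-2.595, -1.857).
Then the next iterate is (s, t)₁ = (-1.595, 0.143).

(-1.595, 0.143)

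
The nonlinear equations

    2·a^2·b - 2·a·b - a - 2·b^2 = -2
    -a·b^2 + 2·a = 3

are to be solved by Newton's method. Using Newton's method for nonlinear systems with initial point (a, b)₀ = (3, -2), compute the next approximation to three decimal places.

At (3, -2): F = (-33.000, -9.000).
Jacobian J = [[4·a·b - 2·b - 1, 2·a^2 - 2·a - 4·b], [-b^2 + 2, -2·a·b]].
At the point, J = [[-21.000, 20.000], [-2.000, 12.000]] (det J = -212.000).
Solving J·Δ = −F gives Δ = (-1.019, 0.580).
Then the next iterate is (a, b)₁ = (1.981, -1.420).

(1.981, -1.420)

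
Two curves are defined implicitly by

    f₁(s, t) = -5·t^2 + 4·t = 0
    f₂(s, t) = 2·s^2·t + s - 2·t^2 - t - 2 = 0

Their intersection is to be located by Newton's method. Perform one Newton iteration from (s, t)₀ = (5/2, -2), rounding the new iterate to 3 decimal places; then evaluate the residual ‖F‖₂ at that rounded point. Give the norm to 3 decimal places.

10.314

At (5/2, -2): F = (-28.000, -30.500).
Jacobian J = [[0, -10·t + 4], [4·s·t + 1, 2·s^2 - 4·t - 1]].
At the point, J = [[0.000, 24.000], [-19.000, 19.500]] (det J = 456.000).
Solving J·Δ = −F gives Δ = (-0.408, 1.167).
Then the next iterate is (s, t)₁ = (2.092, -0.833).
Re-evaluating at (2.092, -0.833): F = (-6.80144, -7.75397), so ‖F‖₂ = 10.314.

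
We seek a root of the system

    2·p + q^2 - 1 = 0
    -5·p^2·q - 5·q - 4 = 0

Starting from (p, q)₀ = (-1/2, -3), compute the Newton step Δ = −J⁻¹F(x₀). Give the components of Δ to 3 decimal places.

(0.437, 1.312)

At (-1/2, -3): F = (7.000, 14.750).
Jacobian J = [[2, 2·q], [-10·p·q, -5·p^2 - 5]].
At the point, J = [[2.000, -6.000], [-15.000, -6.250]] (det J = -102.500).
Solving J·Δ = −F gives Δ = (0.437, 1.312).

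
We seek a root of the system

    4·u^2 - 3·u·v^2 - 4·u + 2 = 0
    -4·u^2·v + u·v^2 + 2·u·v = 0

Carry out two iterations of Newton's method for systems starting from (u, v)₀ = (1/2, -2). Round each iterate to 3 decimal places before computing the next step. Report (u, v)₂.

At (1/2, -2): F = (-5.000, 2.000).
Jacobian J = [[8·u - 3·v^2 - 4, -6·u·v], [-8·u·v + v^2 + 2·v, -4·u^2 + 2·u·v + 2·u]].
At the point, J = [[-12.000, 6.000], [8.000, -2.000]] (det J = -24.000).
Solving J·Δ = −F gives Δ = (-0.083, 0.667).
Then the next iterate is (u, v)₁ = (0.417, -1.333).
Round to (0.417, -1.333) and repeat: F = (-1.19533, 0.55642), J = [[-5.99467, 3.33517], [3.55778, -0.97328]].
Δ = (-0.115, 0.152), so (u, v)₂ = (0.302, -1.181).

(0.302, -1.181)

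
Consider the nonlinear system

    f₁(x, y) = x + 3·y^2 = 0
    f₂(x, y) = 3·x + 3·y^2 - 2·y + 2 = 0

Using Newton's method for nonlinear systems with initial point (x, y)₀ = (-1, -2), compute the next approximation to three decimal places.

(-2.182, -1.182)

At (-1, -2): F = (11.000, 15.000).
Jacobian J = [[1, 6·y], [3, 6·y - 2]].
At the point, J = [[1.000, -12.000], [3.000, -14.000]] (det J = 22.000).
Solving J·Δ = −F gives Δ = (-1.182, 0.818).
Then the next iterate is (x, y)₁ = (-2.182, -1.182).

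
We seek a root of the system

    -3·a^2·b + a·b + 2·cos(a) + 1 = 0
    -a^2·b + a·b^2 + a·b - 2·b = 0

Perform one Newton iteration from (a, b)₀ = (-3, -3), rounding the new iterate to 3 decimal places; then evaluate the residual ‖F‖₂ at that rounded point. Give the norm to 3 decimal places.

26.540

At (-3, -3): F = (89.02002, 15.000).
Jacobian J = [[-6·a·b + b - 2·sin(a), -3·a^2 + a], [-2·a·b + b^2 + b, -a^2 + 2·a·b + a - 2]].
At the point, J = [[-56.71776, -30.000], [-12.000, 4.000]] (det J = -586.87104).
Solving J·Δ = −F gives Δ = (1.374, 0.371).
Then the next iterate is (a, b)₁ = (-1.626, -2.629).
Re-evaluating at (-1.626, -2.629): F = (26.01665, 5.24518), so ‖F‖₂ = 26.540.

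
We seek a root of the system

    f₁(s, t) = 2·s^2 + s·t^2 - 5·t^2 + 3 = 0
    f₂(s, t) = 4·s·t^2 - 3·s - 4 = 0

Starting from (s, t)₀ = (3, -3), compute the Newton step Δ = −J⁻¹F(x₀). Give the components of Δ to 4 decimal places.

At (3, -3): F = (3.0000, 95.0000).
Jacobian J = [[4·s + t^2, 2·s·t - 10·t], [4·t^2 - 3, 8·s·t]].
At the point, J = [[21.0000, 12.0000], [33.0000, -72.0000]] (det J = -1908.0000).
Solving J·Δ = −F gives Δ = (-0.7107, 0.9937).

(-0.7107, 0.9937)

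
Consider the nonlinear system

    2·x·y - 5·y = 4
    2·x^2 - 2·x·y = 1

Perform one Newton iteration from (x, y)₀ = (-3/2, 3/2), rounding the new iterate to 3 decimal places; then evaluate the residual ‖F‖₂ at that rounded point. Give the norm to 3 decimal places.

At (-3/2, 3/2): F = (-16.000, 8.000).
Jacobian J = [[2·y, 2·x - 5], [4·x - 2·y, -2·x]].
At the point, J = [[3.000, -8.000], [-9.000, 3.000]] (det J = -63.000).
Solving J·Δ = −F gives Δ = (0.254, -1.905).
Then the next iterate is (x, y)₁ = (-1.246, -0.405).
Re-evaluating at (-1.246, -0.405): F = (-0.96574, 1.09577), so ‖F‖₂ = 1.461.

1.461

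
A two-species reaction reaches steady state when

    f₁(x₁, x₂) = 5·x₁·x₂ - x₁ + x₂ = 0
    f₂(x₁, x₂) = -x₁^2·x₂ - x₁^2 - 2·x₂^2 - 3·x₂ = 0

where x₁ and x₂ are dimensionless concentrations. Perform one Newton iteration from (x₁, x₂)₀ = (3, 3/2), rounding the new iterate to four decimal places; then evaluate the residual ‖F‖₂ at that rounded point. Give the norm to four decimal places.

9.9251

At (3, 3/2): F = (21.0000, -31.5000).
Jacobian J = [[5·x₂ - 1, 5·x₁ + 1], [-2·x₁·x₂ - 2·x₁, -x₁^2 - 4·x₂ - 3]].
At the point, J = [[6.5000, 16.0000], [-15.0000, -18.0000]] (det J = 123.0000).
Solving J·Δ = −F gives Δ = (-1.0244, -0.8963).
Then the next iterate is (x₁, x₂)₁ = (1.9756, 0.6037).
Re-evaluating at (1.9756, 0.6037): F = (4.591449, -8.799241), so ‖F‖₂ = 9.9251.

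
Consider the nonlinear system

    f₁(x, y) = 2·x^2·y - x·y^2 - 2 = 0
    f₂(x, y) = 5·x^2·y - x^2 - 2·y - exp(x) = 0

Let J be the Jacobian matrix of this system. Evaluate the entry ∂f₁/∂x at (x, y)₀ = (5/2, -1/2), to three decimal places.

-5.250

∂f₁/∂x = 4·x·y - y^2.
At (5/2, -1/2) this is -5.250.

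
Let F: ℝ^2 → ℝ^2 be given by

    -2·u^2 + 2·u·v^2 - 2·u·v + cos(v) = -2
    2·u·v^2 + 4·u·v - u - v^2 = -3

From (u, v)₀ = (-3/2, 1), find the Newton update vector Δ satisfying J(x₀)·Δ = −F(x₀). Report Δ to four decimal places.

(0.0974, -0.3581)

At (-3/2, 1): F = (-1.959698, -5.5000).
Jacobian J = [[-4·u + 2·v^2 - 2·v, 4·u·v - 2·u - sin(v)], [2·v^2 + 4·v - 1, 4·u·v + 4·u - 2·v]].
At the point, J = [[6.0000, -3.841471], [5.0000, -14.0000]] (det J = -64.792645).
Solving J·Δ = −F gives Δ = (0.0974, -0.3581).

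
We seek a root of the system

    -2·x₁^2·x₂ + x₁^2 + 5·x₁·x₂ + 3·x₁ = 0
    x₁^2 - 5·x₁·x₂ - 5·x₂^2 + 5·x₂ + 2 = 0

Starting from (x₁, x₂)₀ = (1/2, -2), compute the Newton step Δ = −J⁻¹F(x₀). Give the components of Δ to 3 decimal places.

(-0.076, 1.049)

At (1/2, -2): F = (-2.250, -22.750).
Jacobian J = [[-4·x₁·x₂ + 2·x₁ + 5·x₂ + 3, -2·x₁^2 + 5·x₁], [2·x₁ - 5·x₂, -5·x₁ - 10·x₂ + 5]].
At the point, J = [[-2.000, 2.000], [11.000, 22.500]] (det J = -67.000).
Solving J·Δ = −F gives Δ = (-0.076, 1.049).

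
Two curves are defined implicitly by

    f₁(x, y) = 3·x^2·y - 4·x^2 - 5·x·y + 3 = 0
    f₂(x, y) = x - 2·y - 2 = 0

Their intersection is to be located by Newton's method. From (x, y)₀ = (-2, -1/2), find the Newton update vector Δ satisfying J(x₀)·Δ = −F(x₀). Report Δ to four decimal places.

At (-2, -1/2): F = (-24.0000, -3.0000).
Jacobian J = [[6·x·y - 8·x - 5·y, 3·x^2 - 5·x], [1, -2]].
At the point, J = [[24.5000, 22.0000], [1.0000, -2.0000]] (det J = -71.0000).
Solving J·Δ = −F gives Δ = (1.6056, -0.6972).

(1.6056, -0.6972)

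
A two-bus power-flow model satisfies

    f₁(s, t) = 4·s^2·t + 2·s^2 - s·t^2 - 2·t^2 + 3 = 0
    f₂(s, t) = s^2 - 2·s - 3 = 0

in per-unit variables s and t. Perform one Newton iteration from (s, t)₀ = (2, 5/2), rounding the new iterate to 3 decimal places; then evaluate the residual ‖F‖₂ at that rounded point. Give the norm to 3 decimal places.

2107.908

At (2, 5/2): F = (26.000, -3.000).
Jacobian J = [[8·s·t + 4·s - t^2, 4·s^2 - 2·s·t - 4·t], [2·s - 2, 0]].
At the point, J = [[41.750, -4.000], [2.000, 0.000]] (det J = 8.000).
Solving J·Δ = −F gives Δ = (1.500, 22.156).
Then the next iterate is (s, t)₁ = (3.500, 24.656).
Re-evaluating at (3.500, 24.656): F = (-2107.90685, 2.250), so ‖F‖₂ = 2107.908.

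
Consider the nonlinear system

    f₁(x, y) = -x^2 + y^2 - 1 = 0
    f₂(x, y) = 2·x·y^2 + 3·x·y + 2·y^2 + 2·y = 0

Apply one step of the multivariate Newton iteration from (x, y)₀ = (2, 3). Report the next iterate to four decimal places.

(1.1361, 1.7574)

At (2, 3): F = (4.0000, 78.0000).
Jacobian J = [[-2·x, 2·y], [2·y^2 + 3·y, 4·x·y + 3·x + 4·y + 2]].
At the point, J = [[-4.0000, 6.0000], [27.0000, 44.0000]] (det J = -338.0000).
Solving J·Δ = −F gives Δ = (-0.8639, -1.2426).
Then the next iterate is (x, y)₁ = (1.1361, 1.7574).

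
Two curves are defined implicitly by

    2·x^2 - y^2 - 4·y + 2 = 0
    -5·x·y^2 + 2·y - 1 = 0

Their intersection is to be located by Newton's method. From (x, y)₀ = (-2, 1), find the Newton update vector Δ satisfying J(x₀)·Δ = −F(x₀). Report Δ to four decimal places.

(0.8544, -0.3058)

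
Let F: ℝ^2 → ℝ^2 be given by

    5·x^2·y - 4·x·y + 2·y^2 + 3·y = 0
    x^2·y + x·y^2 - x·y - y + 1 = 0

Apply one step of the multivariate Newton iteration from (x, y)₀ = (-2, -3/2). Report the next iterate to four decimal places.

At (-2, -3/2): F = (-42.0000, -11.0000).
Jacobian J = [[10·x·y - 4·y, 5·x^2 - 4·x + 4·y + 3], [2·x·y + y^2 - y, x^2 + 2·x·y - x - 1]].
At the point, J = [[36.0000, 25.0000], [9.7500, 11.0000]] (det J = 152.2500).
Solving J·Δ = −F gives Δ = (1.2282, -0.0887).
Then the next iterate is (x, y)₁ = (-0.7718, -1.5887).

(-0.7718, -1.5887)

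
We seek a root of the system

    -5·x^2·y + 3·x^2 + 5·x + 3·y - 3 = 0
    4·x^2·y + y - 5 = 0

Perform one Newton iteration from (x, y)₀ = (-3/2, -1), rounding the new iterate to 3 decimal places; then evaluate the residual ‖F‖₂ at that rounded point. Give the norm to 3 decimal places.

47.811

At (-3/2, -1): F = (4.500, -15.000).
Jacobian J = [[-10·x·y + 6·x + 5, -5·x^2 + 3], [8·x·y, 4·x^2 + 1]].
At the point, J = [[-19.000, -8.250], [12.000, 10.000]] (det J = -91.000).
Solving J·Δ = −F gives Δ = (-0.865, 2.538).
Then the next iterate is (x, y)₁ = (-2.365, 1.538).
Re-evaluating at (-2.365, 1.538): F = (-36.44323, 30.94752), so ‖F‖₂ = 47.811.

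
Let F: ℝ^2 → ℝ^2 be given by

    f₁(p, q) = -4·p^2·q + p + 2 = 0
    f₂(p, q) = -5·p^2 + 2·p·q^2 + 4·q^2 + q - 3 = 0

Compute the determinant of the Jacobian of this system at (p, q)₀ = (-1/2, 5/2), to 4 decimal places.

J = [[-8·p·q + 1, -4·p^2], [-10·p + 2·q^2, 4·p·q + 8·q + 1]].
At the point, J = [[11.0000, -1.0000], [17.5000, 16.0000]].
det J = 193.5000.

193.5000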